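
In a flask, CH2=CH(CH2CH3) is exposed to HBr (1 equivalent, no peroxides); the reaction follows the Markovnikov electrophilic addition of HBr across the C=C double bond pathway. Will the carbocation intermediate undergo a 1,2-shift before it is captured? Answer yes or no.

The first-formed carbocation is secondary.
No single 1,2-shift to an adjacent carbon would produce a more-substituted cation than the one already present, so no rearrangement occurs.

no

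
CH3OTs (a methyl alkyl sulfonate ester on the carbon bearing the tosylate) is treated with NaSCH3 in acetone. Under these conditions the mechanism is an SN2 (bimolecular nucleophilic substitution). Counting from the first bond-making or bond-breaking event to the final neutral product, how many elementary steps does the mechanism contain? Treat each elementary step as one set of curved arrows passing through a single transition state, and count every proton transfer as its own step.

Step 1: CH3S⁻ attacks the back face of the α-carbon while TsO⁻ departs with the C–O bonding pair — a single concerted displacement through a pentacoordinate transition state.
Total: 1 elementary step.

1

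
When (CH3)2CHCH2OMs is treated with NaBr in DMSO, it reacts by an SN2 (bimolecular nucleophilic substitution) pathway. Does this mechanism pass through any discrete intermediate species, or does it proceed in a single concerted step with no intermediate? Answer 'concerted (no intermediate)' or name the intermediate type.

concerted (no intermediate)

The bromide nucleophile donates a lone pair from Br to the α-carbon in a backside attack; simultaneously the C–O σ-bond breaks and both of its electrons leave with MsO⁻. One concerted step with inversion of configuration.
All bond changes occur in one transition state; no discrete intermediate is formed.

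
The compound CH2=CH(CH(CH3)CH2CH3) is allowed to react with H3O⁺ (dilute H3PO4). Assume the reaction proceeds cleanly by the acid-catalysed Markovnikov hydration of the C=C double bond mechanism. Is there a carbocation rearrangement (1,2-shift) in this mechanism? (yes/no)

yes

The first-formed carbocation is secondary.
The adjacent sec-butyl carbon already bears 2 other carbon substituents and has a hydrogen to migrate; after a 1,2-hydride shift from that carbon the positive charge sits on a tertiary centre.
Tertiary is more stable than secondary, so the shift occurs.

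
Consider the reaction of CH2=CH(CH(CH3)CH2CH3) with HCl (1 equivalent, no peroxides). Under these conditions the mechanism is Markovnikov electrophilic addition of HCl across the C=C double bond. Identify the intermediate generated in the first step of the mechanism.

secondary carbocation

Step 1: Protonation of the alkene by HCl: the π bond acts as the nucleophile and picks up H⁺, giving the more stable (Markovnikov) secondary carbocation. The H–Cl bond breaks heterolytically, releasing Cl⁻.
After step 1 the species present is a secondary carbocation.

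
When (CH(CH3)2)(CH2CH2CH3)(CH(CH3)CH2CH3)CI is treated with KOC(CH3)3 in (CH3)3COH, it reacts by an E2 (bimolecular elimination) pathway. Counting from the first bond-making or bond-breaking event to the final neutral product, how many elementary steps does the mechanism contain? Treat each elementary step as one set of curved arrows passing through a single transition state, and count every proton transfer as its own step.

Step 1: The strong base (CH3)3CO⁻ removes a β-hydrogen; in the same concerted event the electrons of the breaking C–H bond form the new π(C=C) bond and the C–I σ-bond breaks, expelling I⁻. Anti-periplanar geometry; one transition state.
Total: 1 elementary step.

1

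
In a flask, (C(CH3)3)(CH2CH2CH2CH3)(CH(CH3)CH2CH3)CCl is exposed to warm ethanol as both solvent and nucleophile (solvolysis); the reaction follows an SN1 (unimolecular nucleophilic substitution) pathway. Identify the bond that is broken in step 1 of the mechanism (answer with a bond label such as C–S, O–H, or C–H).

C–Cl

Step 1: The C–Cl bond breaks with both electrons going to the chloride; Cl⁻ leaves and a tertiary carbocation remains.
The bond broken in this step is the C–Cl bond.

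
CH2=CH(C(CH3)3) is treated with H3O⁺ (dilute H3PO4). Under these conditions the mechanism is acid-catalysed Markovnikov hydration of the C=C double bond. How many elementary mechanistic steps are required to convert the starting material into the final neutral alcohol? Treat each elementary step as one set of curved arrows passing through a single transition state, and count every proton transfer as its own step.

4

Step 1: The π electrons of the C=C bond attack a proton of H3O⁺; Markovnikov addition places the new C–H on the less-substituted alkene carbon, so the positive charge ends up on the more-substituted carbon — a secondary carbocation. H2O is released.
Step 2: A 1,2-methyl shift from the adjacent tert-butyl carbon moves the positive charge from the secondary centre to an adjacent carbon, generating a more stable tertiary carbocation.
Step 3: Nucleophilic capture of the cation by H2O produces the protonated alcohol (an oxonium ion).
Step 4: H2O removes a proton from the oxonium oxygen, regenerating H3O⁺ and giving the neutral alcohol.
Total: 4 elementary steps.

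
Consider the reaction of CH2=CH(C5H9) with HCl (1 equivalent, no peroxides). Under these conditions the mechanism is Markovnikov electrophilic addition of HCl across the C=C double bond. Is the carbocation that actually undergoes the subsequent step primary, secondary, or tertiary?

tertiary

Step 1: Protonation of the alkene by HCl: the π bond acts as the nucleophile and picks up H⁺, giving the more stable (Markovnikov) secondary carbocation. The H–Cl bond breaks heterolytically, releasing Cl⁻.
Step 2: A 1,2-hydride shift from the adjacent cyclopentyl carbon moves the positive charge from the secondary centre to an adjacent carbon, generating a more stable tertiary carbocation.
The cation rearranges from secondary to tertiary via a 1,2-hydride shift from the adjacent cyclopentyl carbon; the tertiary cation is what reacts next.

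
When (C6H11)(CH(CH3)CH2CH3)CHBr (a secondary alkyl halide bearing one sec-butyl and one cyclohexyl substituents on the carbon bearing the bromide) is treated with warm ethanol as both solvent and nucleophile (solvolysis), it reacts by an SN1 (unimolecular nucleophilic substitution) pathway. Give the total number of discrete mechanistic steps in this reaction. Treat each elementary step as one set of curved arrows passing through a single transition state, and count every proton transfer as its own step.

4

Step 1: Rate-determining heterolysis of the C–Br bond gives Br⁻ and a secondary carbocation.
Step 2: Carbocation rearrangement: a 1,2-hydride shift from the adjacent sec-butyl carbon converts the initially-formed secondary cation into the more stable tertiary cation.
Step 3: A lone pair on the oxygen of CH3CH2OH attacks the carbocation, forming a new C–O σ-bond and an oxonium ion.
Step 4: Deprotonation of the oxonium oxygen by solvent ethanol yields the neutral ether.
Total: 4 elementary steps.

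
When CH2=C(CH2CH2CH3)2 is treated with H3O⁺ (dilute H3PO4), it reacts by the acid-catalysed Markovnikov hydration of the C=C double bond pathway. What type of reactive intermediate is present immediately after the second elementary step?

oxonium ion

Step 1: Protonation of the alkene by H3O⁺: the π bond acts as the nucleophile and picks up H⁺, giving the more stable (Markovnikov) tertiary carbocation. H2O is released.
Step 2: Nucleophilic capture of the cation by H2O produces the protonated alcohol (an oxonium ion).
After step 2 the species present is an oxonium ion.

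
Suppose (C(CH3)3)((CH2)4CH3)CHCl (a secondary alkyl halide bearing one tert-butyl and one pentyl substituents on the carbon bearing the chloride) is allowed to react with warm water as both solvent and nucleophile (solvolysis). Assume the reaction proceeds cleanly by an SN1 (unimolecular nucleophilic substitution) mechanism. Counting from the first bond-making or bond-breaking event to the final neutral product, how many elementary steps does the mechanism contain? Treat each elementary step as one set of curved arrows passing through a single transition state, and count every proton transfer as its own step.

4

Step 1: Rate-determining heterolysis of the C–Cl bond gives Cl⁻ and a secondary carbocation.
Step 2: A methyl group with its bonding pair migrates from the adjacent tert-butyl carbon to the cationic centre — a 1,2-methyl shift — upgrading the secondary cation to a tertiary one.
Step 3: H2O donates an oxygen lone pair into the empty p orbital of the cation, giving a protonated alcohol (an oxonium ion).
Step 4: Deprotonation of the oxonium oxygen by solvent water yields the neutral alcohol.
Total: 4 elementary steps.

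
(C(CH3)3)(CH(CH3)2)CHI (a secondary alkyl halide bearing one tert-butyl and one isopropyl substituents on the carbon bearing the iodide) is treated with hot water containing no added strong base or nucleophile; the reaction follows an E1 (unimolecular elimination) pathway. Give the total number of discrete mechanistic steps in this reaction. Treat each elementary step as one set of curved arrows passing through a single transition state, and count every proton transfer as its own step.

Step 1: Ionisation: the C–I σ-bond cleaves heterolytically; both bonding electrons depart with I⁻, leaving a secondary carbocation at the α-carbon.
Step 2: A 1,2-hydride shift from the adjacent isopropyl carbon moves the positive charge from the secondary centre to an adjacent carbon, generating a more stable tertiary carbocation.
Step 3: A weak base (a water molecule from the solvent) removes a proton from a carbon adjacent to the cationic centre; the electrons of that C–H bond become the new π(C=C) bond, giving the alkene.
Total: 3 elementary steps.

3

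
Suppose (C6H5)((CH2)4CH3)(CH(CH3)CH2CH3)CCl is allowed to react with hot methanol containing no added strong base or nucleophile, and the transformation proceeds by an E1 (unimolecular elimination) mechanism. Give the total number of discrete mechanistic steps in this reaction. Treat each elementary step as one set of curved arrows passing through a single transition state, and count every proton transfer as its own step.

2

Step 1: Ionisation: the C–Cl σ-bond cleaves heterolytically; both bonding electrons depart with Cl⁻, leaving a tertiary carbocation at the α-carbon.
(No 1,2-shift: no single shift to an adjacent carbon would give a more stable cation.)
Step 2: A methanol molecule (solvent) deprotonates a β-carbon; as the C–H bond breaks, those electrons form the new alkene π bond.
Total: 2 elementary steps.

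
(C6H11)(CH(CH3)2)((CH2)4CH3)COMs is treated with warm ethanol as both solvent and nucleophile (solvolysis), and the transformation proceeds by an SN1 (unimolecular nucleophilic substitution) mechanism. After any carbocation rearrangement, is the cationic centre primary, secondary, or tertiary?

tertiary

Step 1: Rate-determining heterolysis of the C–O bond gives MsO⁻ and a tertiary carbocation.
No single 1,2-shift to an adjacent carbon would give a more-substituted cation, so no rearrangement occurs.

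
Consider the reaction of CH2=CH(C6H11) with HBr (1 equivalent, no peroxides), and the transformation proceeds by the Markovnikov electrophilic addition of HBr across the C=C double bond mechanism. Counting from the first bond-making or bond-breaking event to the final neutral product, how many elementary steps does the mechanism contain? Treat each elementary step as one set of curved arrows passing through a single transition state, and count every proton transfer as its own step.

3

Step 1: Electrophilic addition begins with the π(C=C) electrons forming a bond to the proton of HBr. Following Markovnikov's rule, the resulting cation is secondary. The H–Br bond breaks heterolytically, releasing Br⁻.
Step 2: Carbocation rearrangement: a 1,2-hydride shift from the adjacent cyclohexyl carbon converts the initially-formed secondary cation into the more stable tertiary cation.
Step 3: The Br⁻ anion donates a lone pair to the carbocation, forming the new C–Br σ-bond and giving the neutral alkyl halide.
Total: 3 elementary steps.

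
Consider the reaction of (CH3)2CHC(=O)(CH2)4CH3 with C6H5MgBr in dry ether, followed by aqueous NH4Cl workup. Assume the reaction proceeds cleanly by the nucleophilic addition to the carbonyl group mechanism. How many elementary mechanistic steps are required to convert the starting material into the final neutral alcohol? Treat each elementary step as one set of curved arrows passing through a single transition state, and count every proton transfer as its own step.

Step 1: A lone pair / filled orbital on the carbanion-like carbon of C6H5MgBr attacks the electrophilic carbonyl carbon; the π(C=O) electrons shift onto oxygen, producing a tetrahedral alkoxide intermediate.
Step 2: On aqueous NH4Cl workup the alkoxide oxygen is protonated, giving an alcohol.
Total: 2 elementary steps.

2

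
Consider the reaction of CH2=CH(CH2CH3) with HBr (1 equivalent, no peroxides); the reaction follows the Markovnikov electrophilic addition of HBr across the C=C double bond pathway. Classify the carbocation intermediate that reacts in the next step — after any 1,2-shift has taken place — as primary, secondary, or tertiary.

secondary

Step 1: Electrophilic addition begins with the π(C=C) electrons forming a bond to the proton of HBr. Following Markovnikov's rule, the resulting cation is secondary. The H–Br bond breaks heterolytically, releasing Br⁻.
No single 1,2-shift to an adjacent carbon would give a more-substituted cation, so no rearrangement occurs.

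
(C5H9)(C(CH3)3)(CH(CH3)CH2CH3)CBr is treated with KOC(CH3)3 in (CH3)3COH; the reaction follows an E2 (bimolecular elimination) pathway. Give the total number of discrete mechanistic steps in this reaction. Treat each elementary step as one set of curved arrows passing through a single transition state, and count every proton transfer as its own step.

Step 1: Concerted anti-periplanar elimination: (CH3)3CO⁻ abstracts a β-H while Br⁻ leaves, and the C–H electrons become the new C=C π bond — all in a single transition state.
Total: 1 elementary step.

1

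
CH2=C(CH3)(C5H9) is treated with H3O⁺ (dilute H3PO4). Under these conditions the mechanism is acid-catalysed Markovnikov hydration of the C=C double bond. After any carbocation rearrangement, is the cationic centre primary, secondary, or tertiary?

Step 1: Protonation of the alkene by H3O⁺: the π bond acts as the nucleophile and picks up H⁺, giving the more stable (Markovnikov) tertiary carbocation. H2O is released.
No single 1,2-shift to an adjacent carbon would give a more-substituted cation, so no rearrangement occurs.

tertiary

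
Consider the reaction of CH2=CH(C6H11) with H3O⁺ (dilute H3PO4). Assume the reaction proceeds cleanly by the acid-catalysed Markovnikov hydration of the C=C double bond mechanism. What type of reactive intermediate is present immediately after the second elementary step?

Step 1: Electrophilic addition begins with the π(C=C) electrons forming a bond to the proton of H3O⁺. Following Markovnikov's rule, the resulting cation is secondary. H2O is released.
Step 2: A hydride (H with its bonding pair) migrates from the adjacent cyclohexyl carbon to the cationic centre — a 1,2-hydride shift — upgrading the secondary cation to a tertiary one.
After step 2 the species present is a tertiary carbocation.

tertiary carbocation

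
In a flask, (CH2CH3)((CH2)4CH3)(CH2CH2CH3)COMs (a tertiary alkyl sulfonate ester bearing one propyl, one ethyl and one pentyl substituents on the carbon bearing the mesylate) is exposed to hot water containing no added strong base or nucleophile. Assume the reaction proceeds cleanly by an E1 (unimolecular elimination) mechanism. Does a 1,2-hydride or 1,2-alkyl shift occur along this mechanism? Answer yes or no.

no

The first-formed carbocation is tertiary.
No single 1,2-shift to an adjacent carbon would produce a more-substituted cation than the one already present, so no rearrangement occurs.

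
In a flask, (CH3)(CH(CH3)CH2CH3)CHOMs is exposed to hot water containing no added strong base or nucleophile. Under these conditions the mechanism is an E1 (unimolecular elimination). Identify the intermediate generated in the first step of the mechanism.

secondary carbocation

Step 1: Unassisted departure of MsO⁻ (taking the C–O bonding pair) generates a secondary carbocation.
After step 1 the species present is a secondary carbocation.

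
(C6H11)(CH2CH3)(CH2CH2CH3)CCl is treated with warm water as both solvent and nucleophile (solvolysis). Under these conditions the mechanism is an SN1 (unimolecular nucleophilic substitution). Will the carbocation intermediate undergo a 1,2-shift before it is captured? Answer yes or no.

The first-formed carbocation is tertiary.
No single 1,2-shift to an adjacent carbon would produce a more-substituted cation than the one already present, so no rearrangement occurs.

no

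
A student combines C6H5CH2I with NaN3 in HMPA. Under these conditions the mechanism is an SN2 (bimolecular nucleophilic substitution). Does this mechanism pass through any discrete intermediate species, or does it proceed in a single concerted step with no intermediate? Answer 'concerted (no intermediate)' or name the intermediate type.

The azide nucleophile donates a lone pair from N to the α-carbon in a backside attack; simultaneously the C–I σ-bond breaks and both of its electrons leave with I⁻. One concerted step with inversion of configuration.
All bond changes occur in one transition state; no discrete intermediate is formed.

concerted (no intermediate)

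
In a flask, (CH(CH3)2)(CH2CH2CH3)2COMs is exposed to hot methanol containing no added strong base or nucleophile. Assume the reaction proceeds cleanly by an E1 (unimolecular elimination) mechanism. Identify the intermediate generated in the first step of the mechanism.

Step 1: Unassisted departure of MsO⁻ (taking the C–O bonding pair) generates a tertiary carbocation.
After step 1 the species present is a tertiary carbocation.

tertiary carbocation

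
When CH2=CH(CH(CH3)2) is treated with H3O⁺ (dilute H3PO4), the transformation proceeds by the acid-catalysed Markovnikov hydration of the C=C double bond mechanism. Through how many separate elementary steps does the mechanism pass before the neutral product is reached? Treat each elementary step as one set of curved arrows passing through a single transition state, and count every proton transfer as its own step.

4

Step 1: The π electrons of the C=C bond attack a proton of H3O⁺; Markovnikov addition places the new C–H on the less-substituted alkene carbon, so the positive charge ends up on the more-substituted carbon — a secondary carbocation. H2O is released.
Step 2: A 1,2-hydride shift from the adjacent isopropyl carbon moves the positive charge from the secondary centre to an adjacent carbon, generating a more stable tertiary carbocation.
Step 3: A lone pair on the oxygen of H2O attacks the carbocation, forming a C–O bond and an oxonium ion (a protonated alcohol).
Step 4: H2O removes a proton from the oxonium oxygen, regenerating H3O⁺ and giving the neutral alcohol.
Total: 4 elementary steps.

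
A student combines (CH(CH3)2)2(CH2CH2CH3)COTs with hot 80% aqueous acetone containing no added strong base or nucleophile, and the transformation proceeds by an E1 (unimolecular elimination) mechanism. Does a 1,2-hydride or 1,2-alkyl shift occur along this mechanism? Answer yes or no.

no

The first-formed carbocation is tertiary.
No single 1,2-shift to an adjacent carbon would produce a more-substituted cation than the one already present, so no rearrangement occurs.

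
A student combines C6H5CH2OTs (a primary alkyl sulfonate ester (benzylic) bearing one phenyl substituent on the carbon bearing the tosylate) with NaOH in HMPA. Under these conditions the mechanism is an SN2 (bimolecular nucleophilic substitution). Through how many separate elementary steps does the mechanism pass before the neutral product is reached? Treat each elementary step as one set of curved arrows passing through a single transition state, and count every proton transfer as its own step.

1

Step 1: The hydroxide nucleophile donates a lone pair from O to the α-carbon in a backside attack; simultaneously the C–O σ-bond breaks and both of its electrons leave with TsO⁻. One concerted step with inversion of configuration.
Total: 1 elementary step.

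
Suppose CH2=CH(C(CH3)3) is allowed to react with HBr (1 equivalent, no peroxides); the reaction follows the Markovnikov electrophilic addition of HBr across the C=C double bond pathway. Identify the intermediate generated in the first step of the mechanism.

secondary carbocation

Step 1: Electrophilic addition begins with the π(C=C) electrons forming a bond to the proton of HBr. Following Markovnikov's rule, the resulting cation is secondary. The H–Br bond breaks heterolytically, releasing Br⁻.
After step 1 the species present is a secondary carbocation.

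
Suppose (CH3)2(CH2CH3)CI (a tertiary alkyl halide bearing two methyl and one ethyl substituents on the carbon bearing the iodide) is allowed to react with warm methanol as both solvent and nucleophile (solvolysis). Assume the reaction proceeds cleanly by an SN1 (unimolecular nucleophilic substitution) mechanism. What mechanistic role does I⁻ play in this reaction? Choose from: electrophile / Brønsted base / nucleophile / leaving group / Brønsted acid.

leaving group

Step 1: Unassisted departure of I⁻ (taking the C–I bonding pair) generates a tertiary carbocation.
I⁻ departs with both electrons of the breaking σ-bond — that is the definition of a leaving group.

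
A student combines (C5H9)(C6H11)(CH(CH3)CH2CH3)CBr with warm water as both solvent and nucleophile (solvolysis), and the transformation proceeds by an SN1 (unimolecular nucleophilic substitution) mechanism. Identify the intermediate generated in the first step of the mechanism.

tertiary carbocation

Step 1: Rate-determining heterolysis of the C–Br bond gives Br⁻ and a tertiary carbocation.
After step 1 the species present is a tertiary carbocation.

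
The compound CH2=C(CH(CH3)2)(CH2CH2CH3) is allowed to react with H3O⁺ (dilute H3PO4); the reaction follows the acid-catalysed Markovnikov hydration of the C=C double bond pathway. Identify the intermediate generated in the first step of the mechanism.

Step 1: Protonation of the alkene by H3O⁺: the π bond acts as the nucleophile and picks up H⁺, giving the more stable (Markovnikov) tertiary carbocation. H2O is released.
After step 1 the species present is a tertiary carbocation.

tertiary carbocation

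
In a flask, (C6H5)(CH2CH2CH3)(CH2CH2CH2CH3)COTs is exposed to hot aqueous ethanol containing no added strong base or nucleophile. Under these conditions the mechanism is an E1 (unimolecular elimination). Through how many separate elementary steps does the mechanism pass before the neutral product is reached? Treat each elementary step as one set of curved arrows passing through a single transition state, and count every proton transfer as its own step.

2

Step 1: Rate-determining heterolysis of the C–O bond gives TsO⁻ and a tertiary carbocation.
(No 1,2-shift: no single shift to an adjacent carbon would give a more stable cation.)
Step 2: Loss of a β-proton to a water (or ethanol) molecule of the solvent: the C–H bonding pair collapses toward the cationic carbon to form the C=C π bond, yielding the alkene.
Total: 2 elementary steps.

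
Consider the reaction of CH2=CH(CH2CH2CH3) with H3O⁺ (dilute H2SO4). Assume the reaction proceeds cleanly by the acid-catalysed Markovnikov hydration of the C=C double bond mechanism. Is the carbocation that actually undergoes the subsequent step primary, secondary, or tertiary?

secondary

Step 1: Protonation of the alkene by H3O⁺: the π bond acts as the nucleophile and picks up H⁺, giving the more stable (Markovnikov) secondary carbocation. H2O is released.
No single 1,2-shift to an adjacent carbon would give a more-substituted cation, so no rearrangement occurs.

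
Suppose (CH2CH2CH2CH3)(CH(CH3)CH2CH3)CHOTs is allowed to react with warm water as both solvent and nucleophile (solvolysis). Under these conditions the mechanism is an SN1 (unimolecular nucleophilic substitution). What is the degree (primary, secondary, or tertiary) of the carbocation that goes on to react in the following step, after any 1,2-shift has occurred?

tertiary

Step 1: Unassisted departure of TsO⁻ (taking the C–O bonding pair) generates a secondary carbocation.
Step 2: A 1,2-hydride shift from the adjacent sec-butyl carbon moves the positive charge from the secondary centre to an adjacent carbon, generating a more stable tertiary carbocation.
The cation rearranges from secondary to tertiary via a 1,2-hydride shift from the adjacent sec-butyl carbon; the tertiary cation is what reacts next.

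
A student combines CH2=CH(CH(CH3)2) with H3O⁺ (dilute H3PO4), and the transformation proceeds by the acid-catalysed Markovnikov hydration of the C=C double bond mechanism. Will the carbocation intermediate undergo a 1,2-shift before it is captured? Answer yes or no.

yes

The first-formed carbocation is secondary.
The adjacent isopropyl carbon already bears 2 other carbon substituents and has a hydrogen to migrate; after a 1,2-hydride shift from that carbon the positive charge sits on a tertiary centre.
Tertiary is more stable than secondary, so the shift occurs.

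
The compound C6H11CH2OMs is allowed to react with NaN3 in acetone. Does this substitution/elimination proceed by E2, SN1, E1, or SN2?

SN2

Conditions: a primary substrate with a strong nucleophile in the polar aprotic solvent acetone.
These conditions are the textbook signature of the SN2 pathway.
An unhindered substrate with a strong nucleophile in a polar aprotic solvent favours one-step backside displacement.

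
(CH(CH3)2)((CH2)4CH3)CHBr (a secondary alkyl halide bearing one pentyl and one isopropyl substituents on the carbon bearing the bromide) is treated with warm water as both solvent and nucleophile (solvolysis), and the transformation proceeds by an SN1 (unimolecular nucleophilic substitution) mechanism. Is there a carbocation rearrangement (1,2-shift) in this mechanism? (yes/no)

yes

The first-formed carbocation is secondary.
The adjacent isopropyl carbon already bears 2 other carbon substituents and has a hydrogen to migrate; after a 1,2-hydride shift from that carbon the positive charge sits on a tertiary centre.
Tertiary is more stable than secondary, so the shift occurs.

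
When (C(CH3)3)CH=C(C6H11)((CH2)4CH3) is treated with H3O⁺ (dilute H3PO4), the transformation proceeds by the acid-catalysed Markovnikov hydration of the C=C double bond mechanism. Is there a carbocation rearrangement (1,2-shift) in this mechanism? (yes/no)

no

The first-formed carbocation is tertiary.
No single 1,2-shift to an adjacent carbon would produce a more-substituted cation than the one already present, so no rearrangement occurs.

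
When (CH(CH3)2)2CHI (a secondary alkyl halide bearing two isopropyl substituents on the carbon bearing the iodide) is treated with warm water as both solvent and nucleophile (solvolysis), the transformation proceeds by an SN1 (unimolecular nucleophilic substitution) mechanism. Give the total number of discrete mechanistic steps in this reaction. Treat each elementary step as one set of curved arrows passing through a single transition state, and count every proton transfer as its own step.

4

Step 1: Rate-determining heterolysis of the C–I bond gives I⁻ and a secondary carbocation.
Step 2: A 1,2-hydride shift from the adjacent isopropyl carbon moves the positive charge from the secondary centre to an adjacent carbon, generating a more stable tertiary carbocation.
Step 3: H2O donates an oxygen lone pair into the empty p orbital of the cation, giving a protonated alcohol (an oxonium ion).
Step 4: A second solvent molecule removes the proton on oxygen, giving the neutral alcohol product.
Total: 4 elementary steps.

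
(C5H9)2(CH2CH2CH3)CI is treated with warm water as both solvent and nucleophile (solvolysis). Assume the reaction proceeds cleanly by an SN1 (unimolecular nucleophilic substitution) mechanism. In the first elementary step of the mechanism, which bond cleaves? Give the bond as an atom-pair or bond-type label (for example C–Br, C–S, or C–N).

C–I

Step 1: Rate-determining heterolysis of the C–I bond gives I⁻ and a tertiary carbocation.
The bond broken in this step is the C–I bond.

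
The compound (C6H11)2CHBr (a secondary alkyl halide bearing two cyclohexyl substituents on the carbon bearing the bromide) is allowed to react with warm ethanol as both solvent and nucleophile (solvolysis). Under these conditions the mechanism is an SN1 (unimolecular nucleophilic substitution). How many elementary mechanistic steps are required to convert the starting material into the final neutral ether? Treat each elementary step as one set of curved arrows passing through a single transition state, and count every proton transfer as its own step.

4

Step 1: Unassisted departure of Br⁻ (taking the C–Br bonding pair) generates a secondary carbocation.
Step 2: A 1,2-hydride shift from the adjacent cyclohexyl carbon moves the positive charge from the secondary centre to an adjacent carbon, generating a more stable tertiary carbocation.
Step 3: A lone pair on the oxygen of CH3CH2OH attacks the carbocation, forming a new C–O σ-bond and an oxonium ion.
Step 4: Deprotonation of the oxonium oxygen by solvent ethanol yields the neutral ether.
Total: 4 elementary steps.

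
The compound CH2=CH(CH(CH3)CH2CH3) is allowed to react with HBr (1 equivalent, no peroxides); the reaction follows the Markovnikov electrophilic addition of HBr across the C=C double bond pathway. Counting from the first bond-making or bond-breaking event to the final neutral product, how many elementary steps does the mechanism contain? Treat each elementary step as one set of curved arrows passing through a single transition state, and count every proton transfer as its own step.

3

Step 1: The π electrons of the C=C bond attack a proton of HBr; Markovnikov addition places the new C–H on the less-substituted alkene carbon, so the positive charge ends up on the more-substituted carbon — a secondary carbocation. The H–Br bond breaks heterolytically, releasing Br⁻.
Step 2: A 1,2-hydride shift from the adjacent sec-butyl carbon moves the positive charge from the secondary centre to an adjacent carbon, generating a more stable tertiary carbocation.
Step 3: Br⁻ captures the cation: a lone pair on Br⁻ fills the empty p orbital, producing the alkyl halide product.
Total: 3 elementary steps.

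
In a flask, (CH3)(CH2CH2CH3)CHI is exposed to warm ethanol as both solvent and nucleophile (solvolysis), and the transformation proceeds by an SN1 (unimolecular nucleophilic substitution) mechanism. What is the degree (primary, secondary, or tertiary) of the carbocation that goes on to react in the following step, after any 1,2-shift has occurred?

secondary

Step 1: The C–I bond breaks with both electrons going to the iodide; I⁻ leaves and a secondary carbocation remains.
No single 1,2-shift to an adjacent carbon would give a more-substituted cation, so no rearrangement occurs.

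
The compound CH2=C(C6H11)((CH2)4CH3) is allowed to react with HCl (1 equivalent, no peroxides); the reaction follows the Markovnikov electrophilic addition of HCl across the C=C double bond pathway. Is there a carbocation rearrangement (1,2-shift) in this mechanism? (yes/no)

no

The first-formed carbocation is tertiary.
No single 1,2-shift to an adjacent carbon would produce a more-substituted cation than the one already present, so no rearrangement occurs.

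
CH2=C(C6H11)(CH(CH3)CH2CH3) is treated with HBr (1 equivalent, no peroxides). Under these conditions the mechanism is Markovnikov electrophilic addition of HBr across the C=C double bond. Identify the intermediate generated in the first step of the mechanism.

tertiary carbocation

Step 1: The π electrons of the C=C bond attack a proton of HBr; Markovnikov addition places the new C–H on the less-substituted alkene carbon, so the positive charge ends up on the more-substituted carbon — a tertiary carbocation. The H–Br bond breaks heterolytically, releasing Br⁻.
After step 1 the species present is a tertiary carbocation.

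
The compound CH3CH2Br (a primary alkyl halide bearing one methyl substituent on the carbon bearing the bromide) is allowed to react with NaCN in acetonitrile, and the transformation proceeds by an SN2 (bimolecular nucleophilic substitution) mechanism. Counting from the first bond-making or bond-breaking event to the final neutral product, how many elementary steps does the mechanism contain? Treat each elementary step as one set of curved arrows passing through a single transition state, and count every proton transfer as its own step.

1

Step 1: Backside attack by CN⁻ on the carbon bearing the bromide: the new C–C bond forms as the C–Br bond breaks, with Walden inversion at carbon.
Total: 1 elementary step.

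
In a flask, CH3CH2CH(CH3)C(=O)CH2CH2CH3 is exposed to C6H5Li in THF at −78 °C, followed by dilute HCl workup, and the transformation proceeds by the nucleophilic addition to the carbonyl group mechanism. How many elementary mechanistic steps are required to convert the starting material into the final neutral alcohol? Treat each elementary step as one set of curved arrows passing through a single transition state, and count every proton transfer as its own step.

2

Step 1: A lone pair / filled orbital on the carbanion-like carbon of C6H5Li attacks the electrophilic carbonyl carbon; the π(C=O) electrons shift onto oxygen, producing a tetrahedral alkoxide intermediate.
Step 2: The alkoxide picks up a proton during dilute HCl workup to yield an alcohol.
Total: 2 elementary steps.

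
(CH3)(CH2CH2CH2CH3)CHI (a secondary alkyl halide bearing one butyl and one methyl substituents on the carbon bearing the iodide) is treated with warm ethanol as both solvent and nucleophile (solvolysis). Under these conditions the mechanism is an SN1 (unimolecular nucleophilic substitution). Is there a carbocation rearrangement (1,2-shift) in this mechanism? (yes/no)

no

The first-formed carbocation is secondary.
No single 1,2-shift to an adjacent carbon would produce a more-substituted cation than the one already present, so no rearrangement occurs.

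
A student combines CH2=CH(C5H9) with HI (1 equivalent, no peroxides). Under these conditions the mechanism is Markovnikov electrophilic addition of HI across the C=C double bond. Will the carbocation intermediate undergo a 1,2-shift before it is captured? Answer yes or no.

The first-formed carbocation is secondary.
The adjacent cyclopentyl carbon already bears 2 other carbon substituents and has a hydrogen to migrate; after a 1,2-hydride shift from that carbon the positive charge sits on a tertiary centre.
Tertiary is more stable than secondary, so the shift occurs.

yes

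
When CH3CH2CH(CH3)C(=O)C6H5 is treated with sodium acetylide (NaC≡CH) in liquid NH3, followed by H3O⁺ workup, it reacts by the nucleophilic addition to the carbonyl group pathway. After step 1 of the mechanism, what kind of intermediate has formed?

Step 1: HC≡C⁻ attacks the sp² carbonyl carbon; the C=O π bond breaks and the electrons end up as a lone pair on the alkoxide oxygen of the tetrahedral intermediate.
After step 1 the species present is a tetrahedral alkoxide intermediate.

tetrahedral alkoxide intermediate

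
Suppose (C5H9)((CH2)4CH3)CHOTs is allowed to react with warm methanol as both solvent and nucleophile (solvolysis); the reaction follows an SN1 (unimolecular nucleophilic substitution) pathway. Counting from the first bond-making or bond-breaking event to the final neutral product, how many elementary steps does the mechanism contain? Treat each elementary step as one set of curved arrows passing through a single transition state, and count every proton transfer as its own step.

4

Step 1: The C–O bond breaks with both electrons going to the tosylate; TsO⁻ leaves and a secondary carbocation remains.
Step 2: A 1,2-hydride shift from the adjacent cyclopentyl carbon moves the positive charge from the secondary centre to an adjacent carbon, generating a more stable tertiary carbocation.
Step 3: Nucleophilic capture: the oxygen of CH3OH bonds to the cationic carbon, producing an oxonium-ion intermediate.
Step 4: A second solvent molecule removes the proton on oxygen, giving the neutral ether product.
Total: 4 elementary steps.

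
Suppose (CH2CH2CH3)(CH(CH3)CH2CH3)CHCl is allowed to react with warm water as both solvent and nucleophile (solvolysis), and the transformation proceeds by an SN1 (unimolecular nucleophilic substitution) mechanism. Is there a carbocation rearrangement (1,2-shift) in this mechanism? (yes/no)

The first-formed carbocation is secondary.
The adjacent sec-butyl carbon already bears 2 other carbon substituents and has a hydrogen to migrate; after a 1,2-hydride shift from that carbon the positive charge sits on a tertiary centre.
Tertiary is more stable than secondary, so the shift occurs.

yes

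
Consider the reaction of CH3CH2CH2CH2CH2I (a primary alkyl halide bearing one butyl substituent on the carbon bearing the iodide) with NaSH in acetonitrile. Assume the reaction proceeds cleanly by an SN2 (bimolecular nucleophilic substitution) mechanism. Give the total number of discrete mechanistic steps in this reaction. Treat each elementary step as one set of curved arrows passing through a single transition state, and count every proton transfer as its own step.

1

Step 1: The hydrosulfide nucleophile donates a lone pair from S to the α-carbon in a backside attack; simultaneously the C–I σ-bond breaks and both of its electrons leave with I⁻. One concerted step with inversion of configuration.
Total: 1 elementary step.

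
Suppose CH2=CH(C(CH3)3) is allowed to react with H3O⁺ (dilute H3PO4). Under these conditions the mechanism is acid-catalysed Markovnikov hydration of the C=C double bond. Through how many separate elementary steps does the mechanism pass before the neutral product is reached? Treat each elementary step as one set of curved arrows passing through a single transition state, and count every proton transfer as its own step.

Step 1: The π electrons of the C=C bond attack a proton of H3O⁺; Markovnikov addition places the new C–H on the less-substituted alkene carbon, so the positive charge ends up on the more-substituted carbon — a secondary carbocation. H2O is released.
Step 2: Carbocation rearrangement: a 1,2-methyl shift from the adjacent tert-butyl carbon converts the initially-formed secondary cation into the more stable tertiary cation.
Step 3: Nucleophilic capture of the cation by H2O produces the protonated alcohol (an oxonium ion).
Step 4: H2O removes a proton from the oxonium oxygen, regenerating H3O⁺ and giving the neutral alcohol.
Total: 4 elementary steps.

4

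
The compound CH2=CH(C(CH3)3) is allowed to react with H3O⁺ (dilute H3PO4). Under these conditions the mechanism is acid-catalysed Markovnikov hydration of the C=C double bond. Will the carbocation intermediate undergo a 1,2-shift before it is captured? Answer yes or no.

yes

The first-formed carbocation is secondary.
The adjacent tert-butyl carbon has no hydrogen but bears methyl groups; migration of one methyl with its bonding pair (a 1,2-methyl shift) places the charge on a tertiary centre.
Tertiary is more stable than secondary, so the shift occurs.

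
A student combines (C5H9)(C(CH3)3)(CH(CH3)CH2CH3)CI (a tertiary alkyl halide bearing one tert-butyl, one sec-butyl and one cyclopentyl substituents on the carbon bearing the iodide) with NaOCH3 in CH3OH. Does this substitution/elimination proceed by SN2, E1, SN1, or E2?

E2

Conditions: a strong base with a tertiary substrate bearing a β-hydrogen.
These conditions are the textbook signature of the E2 pathway.
A strong (often hindered) base removes a β-H in concert with loss of the leaving group — bimolecular elimination.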